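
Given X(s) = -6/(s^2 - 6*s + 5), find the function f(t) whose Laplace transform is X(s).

Rewrite the denominator: s^2 - 6*s + 5 = (s - 3)^2 - 4.
The form in (s - 3) signals a first-shifting-theorem factor e^(3t).
Since L{sinh(2t)} = 2/(s^2 - 4), the inverse is e^(3*t)*sinh(2*t), scaled by -3.

f(t) = -3*exp(3*t)*sinh(2*t)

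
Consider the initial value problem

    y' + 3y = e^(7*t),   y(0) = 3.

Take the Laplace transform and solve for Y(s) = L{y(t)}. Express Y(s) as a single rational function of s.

Y(s) = (3*s - 20)/(s^2 - 4*s - 21)

Apply the Laplace transform to the equation.
The derivative rules (L{y'} = sY - y(0) = sY - 3) turn the left side into (s + 3)Y - (3).
The right side is L{e^(7*t)} = 1/(s - 7).
So (s + 3)Y = 1/(s - 7) + (3).
Isolate Y and clear denominators.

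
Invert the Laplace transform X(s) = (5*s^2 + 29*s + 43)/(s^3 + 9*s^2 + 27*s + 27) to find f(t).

Factor the denominator: s^3 + 9*s^2 + 27*s + 27 = (s + 3)^3.
Partial fraction decomposition gives [5/(s + 3)] + [-1/(s + 3)^2] + [(s + 3)^(-3)].
Invert each term: 5/(s + 3) ↔ 5e^(-3t); -1/(s + 3)^2 ↔ -t·e^(-3t); 1/(s + 3)^3 ↔ (1/2)t^2·e^(-3t).

f(t) = t^2*exp(-3*t)/2 - t*exp(-3*t) + 5*exp(-3*t)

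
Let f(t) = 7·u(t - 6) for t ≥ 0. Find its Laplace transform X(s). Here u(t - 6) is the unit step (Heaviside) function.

By the second shifting theorem, L{u(t - c)·g(t - c)} = e^(-cs)·G(s) with c = 6 and G(s) = L{g(t)}.
L{7} = 7/s.

X(s) = 7*exp(-6*s)/s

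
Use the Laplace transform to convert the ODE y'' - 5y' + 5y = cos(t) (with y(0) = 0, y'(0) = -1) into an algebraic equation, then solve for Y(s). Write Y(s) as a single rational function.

Transform both sides with L{·}.
Using L{y''} = s^2 Y - s·y(0) - y'(0) and L{y'} = sY - y(0), with y(0) = 0, y'(0) = -1, the left side becomes (s^2 - 5*s + 5)Y - (-1).
The right side is L{cos(t)} = s/(s^2 + 1).
So (s^2 - 5*s + 5)Y = s/(s^2 + 1) + (-1).
Solve for Y(s) and write it as one ratio of polynomials.

Y(s) = (-s^2 + s - 1)/(s^4 - 5*s^3 + 6*s^2 - 5*s + 5)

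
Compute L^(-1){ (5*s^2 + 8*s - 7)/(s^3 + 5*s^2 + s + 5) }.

Factor the denominator: s^3 + 5*s^2 + s + 5 = (s + 5)*(s^2 + 1).
Partial fraction decomposition gives [3/(s + 5)] + [2*s/(s^2 + 1)] + [-2/(s^2 + 1)].
Invert each term: 3/(s + 5) ↔ 3e^(-5t); 2·s/(s^2 + 1) ↔ 2cos(t); -2·1/(s^2 + 1) ↔ -2sin(t).

-2*sin(t) + 2*cos(t) + 3*exp(-5*t)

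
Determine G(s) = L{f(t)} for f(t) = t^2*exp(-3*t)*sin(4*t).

G(s) = 8*(3*s^2 + 18*s + 11)/(s^2 + 6*s + 25)^3

L{sin(4t)} = 4/(s^2 + 16).
Multiplying by e^(-3t) shifts s → s + 3, so L{exp(-3*t)*sin(4*t)} = 4/((s + 3)^2 + 16).
Then apply L{t^2·g(t)} = (-1)^2 d^2/ds^2[H(s)] with H(s) = 4/((s + 3)^2 + 16):
differentiating 2 times and applying the sign gives 8*(3*s^2 + 18*s + 11)/(s^2 + 6*s + 25)^3.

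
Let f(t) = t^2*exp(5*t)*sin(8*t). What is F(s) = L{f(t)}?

L{sin(8t)} = 8/(s^2 + 64).
Multiplying by e^(5t) shifts s → s - 5, so L{exp(5*t)*sin(8*t)} = 8/((s - 5)^2 + 64).
Then apply L{t^2·g(t)} = (-1)^2 d^2/ds^2[G(s)] with G(s) = 8/((s - 5)^2 + 64):
differentiating 2 times and applying the sign gives 16*(3*s^2 - 30*s + 11)/(s^2 - 10*s + 89)^3.

F(s) = 16*(3*s^2 - 30*s + 11)/(s^2 - 10*s + 89)^3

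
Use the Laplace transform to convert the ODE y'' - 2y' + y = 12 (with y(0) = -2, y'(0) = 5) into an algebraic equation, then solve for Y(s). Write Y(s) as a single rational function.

Y(s) = (-2*s^2 + 9*s + 12)/(s^3 - 2*s^2 + s)

Transform both sides with L{·}.
Using L{y''} = s^2 Y - s·y(0) - y'(0) and L{y'} = sY - y(0), with y(0) = -2, y'(0) = 5, the left side becomes (s^2 - 2*s + 1)Y - (-2*s + 9).
The right side is L{12} = 12/s.
So (s^2 - 2*s + 1)Y = 12/s + (-2*s + 9).
Divide through and combine into a single rational function.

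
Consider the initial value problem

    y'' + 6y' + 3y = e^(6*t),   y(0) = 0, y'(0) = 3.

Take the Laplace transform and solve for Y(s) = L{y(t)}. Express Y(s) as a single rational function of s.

Take the Laplace transform of both sides.
The derivative rules (L{y''} = s^2 Y - s·y(0) - y'(0) and L{y'} = sY - y(0), with y(0) = 0, y'(0) = 3) turn the left side into (s^2 + 6*s + 3)Y - (3).
The right side is L{e^(6*t)} = 1/(s - 6).
So (s^2 + 6*s + 3)Y = 1/(s - 6) + (3).
Solve for Y(s) and write it as one ratio of polynomials.

Y(s) = (3*s - 17)/(s^3 - 33*s - 18)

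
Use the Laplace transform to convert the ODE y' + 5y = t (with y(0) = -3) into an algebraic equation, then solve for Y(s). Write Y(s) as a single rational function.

Y(s) = (-3*s^2 + 1)/(s^3 + 5*s^2)

Apply the Laplace transform to the equation.
Using L{y'} = sY - y(0) = sY - (-3), the left side becomes (s + 5)Y - (-3).
The right side is L{t} = s^(-2).
So (s + 5)Y = s^(-2) + (-3).
Divide through and combine into a single rational function.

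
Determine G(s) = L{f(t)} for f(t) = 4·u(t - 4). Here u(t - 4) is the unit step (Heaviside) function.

G(s) = 4*exp(-4*s)/s

By the second shifting theorem, L{u(t - c)·g(t - c)} = e^(-cs)·H(s) with c = 4 and H(s) = L{g(t)}.
L{4} = 4/s.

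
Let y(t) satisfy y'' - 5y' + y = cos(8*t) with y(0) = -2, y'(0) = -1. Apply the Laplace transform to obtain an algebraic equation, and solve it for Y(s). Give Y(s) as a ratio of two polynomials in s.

Y(s) = (-2*s^3 + 9*s^2 - 127*s + 576)/(s^4 - 5*s^3 + 65*s^2 - 320*s + 64)

Laplace-transform each side.
The derivative rules (L{y''} = s^2 Y - s·y(0) - y'(0) and L{y'} = sY - y(0), with y(0) = -2, y'(0) = -1) turn the left side into (s^2 - 5*s + 1)Y - (-2*s + 9).
The right side is L{cos(8*t)} = s/(s^2 + 64).
So (s^2 - 5*s + 1)Y = s/(s^2 + 64) + (-2*s + 9).
Solve for Y(s) and write it as one ratio of polynomials.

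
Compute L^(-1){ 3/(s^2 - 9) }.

Since L{sinh(3t)} = 3/(s^2 - 9), the inverse is sinh(3*t).

sinh(3*t)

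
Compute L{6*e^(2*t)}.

L{6} = 6/s.
By the first shifting theorem, multiplying by e^(2t) replaces s with s - 2.

6/(s - 2)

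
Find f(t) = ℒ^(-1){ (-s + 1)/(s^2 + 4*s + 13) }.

f(t) = exp(-2*t)*sin(3*t) - exp(-2*t)*cos(3*t)

Complete the square in the denominator: s^2 + 4*s + 13 = (s + 2)^2 + 3^2.
Split the numerator to match: -s + 1 = -1·(s + 2) + 1·3.
Invert each term: -1·(s + 2)/((s + 2)^2 + 9) ↔ -e^(-2t)cos(3t); 1·3/((s + 2)^2 + 9) ↔ e^(-2t)sin(3t).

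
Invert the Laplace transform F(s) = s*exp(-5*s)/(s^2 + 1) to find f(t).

The factor e^(-5s) signals a time shift by c = 5 (second shifting theorem).
L{cos(t)} = s/(s^2 + 1), so L^-1{s/(s^2 + 1)} = cos(t).
Hence the inverse is u(t - 5) times that function evaluated at t - 5.

f(t) = Heaviside(t - 5)*(cos(t - 5))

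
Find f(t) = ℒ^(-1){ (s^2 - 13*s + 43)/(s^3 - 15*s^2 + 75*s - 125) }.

Factor the denominator: s^3 - 15*s^2 + 75*s - 125 = (s - 5)^3.
Partial fraction decomposition gives [1/(s - 5)] + [-3/(s - 5)^2] + [3/(s - 5)^3].
Invert each term: 1/(s - 5) ↔ e^(5t); -3/(s - 5)^2 ↔ -3t·e^(5t); 3/(s - 5)^3 ↔ (3/2)t^2·e^(5t).

f(t) = 3*t^2*exp(5*t)/2 - 3*t*exp(5*t) + exp(5*t)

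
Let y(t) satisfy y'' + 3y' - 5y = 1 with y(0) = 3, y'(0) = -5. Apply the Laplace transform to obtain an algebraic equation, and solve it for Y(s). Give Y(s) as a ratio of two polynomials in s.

Transform both sides with L{·}.
With L{y''} = s^2 Y - s·y(0) - y'(0) and L{y'} = sY - y(0), with y(0) = 3, y'(0) = -5: the LHS transforms to (s^2 + 3*s - 5)Y - (3*s + 4).
The right side is L{1} = 1/s.
So (s^2 + 3*s - 5)Y = 1/s + (3*s + 4).
Isolate Y and clear denominators.

Y(s) = (3*s^2 + 4*s + 1)/(s^3 + 3*s^2 - 5*s)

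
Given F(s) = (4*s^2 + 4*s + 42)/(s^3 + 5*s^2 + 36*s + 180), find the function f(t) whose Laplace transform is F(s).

f(t) = -sin(6*t) + 2*cos(6*t) + 2*exp(-5*t)

Factor the denominator: s^3 + 5*s^2 + 36*s + 180 = (s + 5)*(s^2 + 36).
Partial fraction decomposition gives [2/(s + 5)] + [2*s/(s^2 + 36)] + [-6/(s^2 + 36)].
Invert each term: 2/(s + 5) ↔ 2e^(-5t); 2·s/(s^2 + 36) ↔ 2cos(6t); -1·6/(s^2 + 36) ↔ -sin(6t).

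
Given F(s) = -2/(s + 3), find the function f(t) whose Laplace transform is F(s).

Since L{e^(-3t)} = 1/(s + 3), the inverse is e^(-3*t), scaled by -2.

f(t) = -2*exp(-3*t)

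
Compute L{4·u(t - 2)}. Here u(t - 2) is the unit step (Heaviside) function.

By the second shifting theorem, L{u(t - c)·g(t - c)} = e^(-cs)·G(s) with c = 2 and G(s) = L{g(t)}.
L{4} = 4/s.

4*exp(-2*s)/s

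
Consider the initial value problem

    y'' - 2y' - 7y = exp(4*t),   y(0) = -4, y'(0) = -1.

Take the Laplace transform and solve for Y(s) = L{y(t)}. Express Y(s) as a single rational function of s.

Laplace-transform each side.
With L{y''} = s^2 Y - s·y(0) - y'(0) and L{y'} = sY - y(0), with y(0) = -4, y'(0) = -1: the LHS transforms to (s^2 - 2*s - 7)Y - (-4*s + 7).
The right side is L{exp(4*t)} = 1/(s - 4).
So (s^2 - 2*s - 7)Y = 1/(s - 4) + (-4*s + 7).
Solve for Y(s) and write it as one ratio of polynomials.

Y(s) = (-4*s^2 + 23*s - 27)/(s^3 - 6*s^2 + s + 28)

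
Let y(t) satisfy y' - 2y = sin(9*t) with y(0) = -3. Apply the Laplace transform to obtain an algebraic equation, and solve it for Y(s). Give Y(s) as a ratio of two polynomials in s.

Y(s) = (-3*s^2 - 234)/(s^3 - 2*s^2 + 81*s - 162)

Transform both sides with L{·}.
The derivative rules (L{y'} = sY - y(0) = sY - (-3)) turn the left side into (s - 2)Y - (-3).
The right side is L{sin(9*t)} = 9/(s^2 + 81).
So (s - 2)Y = 9/(s^2 + 81) + (-3).
Divide through and combine into a single rational function.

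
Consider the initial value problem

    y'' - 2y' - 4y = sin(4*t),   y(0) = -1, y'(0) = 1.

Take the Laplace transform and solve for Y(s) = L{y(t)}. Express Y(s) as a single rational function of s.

Transform both sides with L{·}.
Using L{y''} = s^2 Y - s·y(0) - y'(0) and L{y'} = sY - y(0), with y(0) = -1, y'(0) = 1, the left side becomes (s^2 - 2*s - 4)Y - (-s + 3).
The right side is L{sin(4*t)} = 4/(s^2 + 16).
So (s^2 - 2*s - 4)Y = 4/(s^2 + 16) + (-s + 3).
Divide through and combine into a single rational function.

Y(s) = (-s^3 + 3*s^2 - 16*s + 52)/(s^4 - 2*s^3 + 12*s^2 - 32*s - 64)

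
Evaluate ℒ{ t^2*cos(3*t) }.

L{cos(3t)} = s/(s^2 + 9).
Then apply L{t^2·g(t)} = (-1)^2 d^2/ds^2[G(s)] with G(s) = s/(s^2 + 9):
differentiating 2 times and applying the sign gives 2*s*(s^2 - 27)/(s^2 + 9)^3.

2*s*(s^2 - 27)/(s^2 + 9)^3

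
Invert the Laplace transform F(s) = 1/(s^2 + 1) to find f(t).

Since L{sin(t)} = 1/(s^2 + 1), the inverse is sin(t).

f(t) = sin(t)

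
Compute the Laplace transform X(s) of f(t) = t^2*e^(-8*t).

L{t^2} = 2!/s^3 = 2/s^3.
By the first shifting theorem, multiplying by e^(-8t) replaces s with s + 8.

X(s) = 2/(s + 8)^3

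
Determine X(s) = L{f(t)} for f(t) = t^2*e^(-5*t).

X(s) = 2/(s + 5)^3

L{e^(-5t)} = 1/(s + 5).
Then apply L{t^2·g(t)} = (-1)^2 d^2/ds^2[G(s)] with G(s) = 1/(s + 5):
differentiating 2 times and applying the sign gives 2/(s + 5)^3.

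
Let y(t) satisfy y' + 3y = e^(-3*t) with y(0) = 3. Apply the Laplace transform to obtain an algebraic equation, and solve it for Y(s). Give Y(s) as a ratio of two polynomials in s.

Laplace-transform each side.
Using L{y'} = sY - y(0) = sY - 3, the left side becomes (s + 3)Y - (3).
The right side is L{e^(-3*t)} = 1/(s + 3).
So (s + 3)Y = 1/(s + 3) + (3).
Solve for Y(s) and write it as one ratio of polynomials.

Y(s) = (3*s + 10)/(s^2 + 6*s + 9)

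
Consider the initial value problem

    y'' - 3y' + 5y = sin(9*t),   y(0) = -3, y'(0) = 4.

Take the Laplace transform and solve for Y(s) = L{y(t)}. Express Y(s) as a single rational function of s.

Take the Laplace transform of both sides.
With L{y''} = s^2 Y - s·y(0) - y'(0) and L{y'} = sY - y(0), with y(0) = -3, y'(0) = 4: the LHS transforms to (s^2 - 3*s + 5)Y - (-3*s + 13).
The right side is L{sin(9*t)} = 9/(s^2 + 81).
So (s^2 - 3*s + 5)Y = 9/(s^2 + 81) + (-3*s + 13).
Divide through and combine into a single rational function.

Y(s) = (-3*s^3 + 13*s^2 - 243*s + 1062)/(s^4 - 3*s^3 + 86*s^2 - 243*s + 405)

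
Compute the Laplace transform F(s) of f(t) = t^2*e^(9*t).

L{e^(9t)} = 1/(s - 9).
Then apply L{t^2·g(t)} = (-1)^2 d^2/ds^2[G(s)] with G(s) = 1/(s - 9):
differentiating 2 times and applying the sign gives 2/(s - 9)^3.

F(s) = 2/(s - 9)^3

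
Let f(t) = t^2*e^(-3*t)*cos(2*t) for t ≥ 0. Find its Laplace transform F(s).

L{cos(2t)} = s/(s^2 + 4).
Multiplying by e^(-3t) shifts s → s + 3, so L{e^(-3*t)*cos(2*t)} = (s + 3)/((s + 3)^2 + 4).
Then apply L{t^2·g(t)} = (-1)^2 d^2/ds^2[G(s)] with G(s) = (s + 3)/((s + 3)^2 + 4):
differentiating 2 times and applying the sign gives 2*(s + 3)*(s^2 + 6*s - 3)/(s^2 + 6*s + 13)^3.

F(s) = 2*(s + 3)*(s^2 + 6*s - 3)/(s^2 + 6*s + 13)^3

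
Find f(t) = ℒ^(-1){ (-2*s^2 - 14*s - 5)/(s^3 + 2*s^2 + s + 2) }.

f(t) = -4*sin(t) - 5*cos(t) + 3*exp(-2*t)

Factor the denominator: s^3 + 2*s^2 + s + 2 = (s + 2)*(s^2 + 1).
Partial fraction decomposition gives [3/(s + 2)] + [-5*s/(s^2 + 1)] + [-4/(s^2 + 1)].
Invert each term: 3/(s + 2) ↔ 3e^(-2t); -5·s/(s^2 + 1) ↔ -5cos(t); -4·1/(s^2 + 1) ↔ -4sin(t).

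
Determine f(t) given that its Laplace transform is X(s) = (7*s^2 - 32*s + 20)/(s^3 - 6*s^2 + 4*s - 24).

Factor the denominator: s^3 - 6*s^2 + 4*s - 24 = (s - 6)*(s^2 + 4).
Partial fraction decomposition gives [2/(s - 6)] + [5*s/(s^2 + 4)] + [-2/(s^2 + 4)].
Invert each term: 2/(s - 6) ↔ 2e^(6t); 5·s/(s^2 + 4) ↔ 5cos(2t); -1·2/(s^2 + 4) ↔ -sin(2t).

f(t) = 2*exp(6*t) - sin(2*t) + 5*cos(2*t)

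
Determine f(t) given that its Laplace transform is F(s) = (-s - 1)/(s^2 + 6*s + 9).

Factor the denominator: s^2 + 6*s + 9 = (s + 3)^2.
Partial fraction decomposition gives [-1/(s + 3)] + [2/(s + 3)^2].
Invert each term: -1/(s + 3) ↔ -e^(-3t); 2/(s + 3)^2 ↔ 2t·e^(-3t).

f(t) = 2*t*exp(-3*t) - exp(-3*t)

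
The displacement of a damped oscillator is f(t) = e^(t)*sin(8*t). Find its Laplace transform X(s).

L{sin(8t)} = 8/(s^2 + 64).
By the first shifting theorem, multiplying by e^(t) replaces s with s - 1.

X(s) = 8/((s - 1)^2 + 64)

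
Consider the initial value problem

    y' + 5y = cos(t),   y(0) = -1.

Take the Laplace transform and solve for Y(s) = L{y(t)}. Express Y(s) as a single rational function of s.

Y(s) = (-s^2 + s - 1)/(s^3 + 5*s^2 + s + 5)

Apply the Laplace transform to the equation.
Using L{y'} = sY - y(0) = sY - (-1), the left side becomes (s + 5)Y - (-1).
The right side is L{cos(t)} = s/(s^2 + 1).
So (s + 5)Y = s/(s^2 + 1) + (-1).
Isolate Y and clear denominators.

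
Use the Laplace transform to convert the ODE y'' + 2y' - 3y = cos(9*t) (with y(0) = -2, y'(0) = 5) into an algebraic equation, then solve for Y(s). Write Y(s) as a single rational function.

Laplace-transform each side.
The derivative rules (L{y''} = s^2 Y - s·y(0) - y'(0) and L{y'} = sY - y(0), with y(0) = -2, y'(0) = 5) turn the left side into (s^2 + 2*s - 3)Y - (-2*s + 1).
The right side is L{cos(9*t)} = s/(s^2 + 81).
So (s^2 + 2*s - 3)Y = s/(s^2 + 81) + (-2*s + 1).
Solve for Y(s) and write it as one ratio of polynomials.

Y(s) = (-2*s^3 + s^2 - 161*s + 81)/(s^4 + 2*s^3 + 78*s^2 + 162*s - 243)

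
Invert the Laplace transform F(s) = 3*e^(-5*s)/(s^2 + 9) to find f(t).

f(t) = Heaviside(t - 5)*(sin(3*t - 15))

The factor e^(-5s) signals a time shift by c = 5 (second shifting theorem).
L{sin(3t)} = 3/(s^2 + 9), so L^-1{3/(s^2 + 9)} = sin(3*t).
Hence the inverse is u(t - 5) times that function evaluated at t - 5.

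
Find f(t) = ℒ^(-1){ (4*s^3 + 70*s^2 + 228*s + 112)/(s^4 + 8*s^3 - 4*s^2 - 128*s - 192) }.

Factor the denominator: s^4 + 8*s^3 - 4*s^2 - 128*s - 192 = (s - 4)*(s + 2)*(s + 4)*(s + 6).
Partial fraction decomposition gives [-5/(s + 6)] + [2/(s + 4)] + [5/(s - 4)] + [2/(s + 2)].
Invert each term: -5/(s + 6) ↔ -5e^(-6t); 2/(s + 4) ↔ 2e^(-4t); 5/(s - 4) ↔ 5e^(4t); 2/(s + 2) ↔ 2e^(-2t).

f(t) = 5*exp(4*t) + 2*exp(-2*t) + 2*exp(-4*t) - 5*exp(-6*t)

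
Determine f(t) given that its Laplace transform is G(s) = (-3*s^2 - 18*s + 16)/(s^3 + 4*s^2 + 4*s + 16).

f(t) = sin(2*t) - 5*cos(2*t) + 2*exp(-4*t)

Factor the denominator: s^3 + 4*s^2 + 4*s + 16 = (s + 4)*(s^2 + 4).
Partial fraction decomposition gives [2/(s + 4)] + [-5*s/(s^2 + 4)] + [2/(s^2 + 4)].
Invert each term: 2/(s + 4) ↔ 2e^(-4t); -5·s/(s^2 + 4) ↔ -5cos(2t); 1·2/(s^2 + 4) ↔ sin(2t).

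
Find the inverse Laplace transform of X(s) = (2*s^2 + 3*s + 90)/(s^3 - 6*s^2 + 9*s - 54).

Factor the denominator: s^3 - 6*s^2 + 9*s - 54 = (s - 6)*(s^2 + 9).
Partial fraction decomposition gives [4/(s - 6)] + [-2*s/(s^2 + 9)] + [-9/(s^2 + 9)].
Invert each term: 4/(s - 6) ↔ 4e^(6t); -2·s/(s^2 + 9) ↔ -2cos(3t); -3·3/(s^2 + 9) ↔ -3sin(3t).

4*exp(6*t) - 3*sin(3*t) - 2*cos(3*t)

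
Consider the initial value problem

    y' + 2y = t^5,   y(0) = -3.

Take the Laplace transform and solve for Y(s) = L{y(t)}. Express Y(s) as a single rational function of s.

Y(s) = (-3*s^6 + 120)/(s^7 + 2*s^6)

Transform both sides with L{·}.
Using L{y'} = sY - y(0) = sY - (-3), the left side becomes (s + 2)Y - (-3).
The right side is L{t^5} = 120/s^6.
So (s + 2)Y = 120/s^6 + (-3).
Divide through and combine into a single rational function.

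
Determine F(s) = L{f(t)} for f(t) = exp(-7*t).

F(s) = 1/(s + 7)

L{1} = 1/s.
By the first shifting theorem, multiplying by e^(-7t) replaces s with s + 7.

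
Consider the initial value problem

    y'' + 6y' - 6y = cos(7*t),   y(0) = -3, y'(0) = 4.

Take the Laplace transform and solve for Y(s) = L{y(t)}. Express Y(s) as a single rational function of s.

Laplace-transform each side.
With L{y''} = s^2 Y - s·y(0) - y'(0) and L{y'} = sY - y(0), with y(0) = -3, y'(0) = 4: the LHS transforms to (s^2 + 6*s - 6)Y - (-3*s - 14).
The right side is L{cos(7*t)} = s/(s^2 + 49).
So (s^2 + 6*s - 6)Y = s/(s^2 + 49) + (-3*s - 14).
Isolate Y and clear denominators.

Y(s) = (-3*s^3 - 14*s^2 - 146*s - 686)/(s^4 + 6*s^3 + 43*s^2 + 294*s - 294)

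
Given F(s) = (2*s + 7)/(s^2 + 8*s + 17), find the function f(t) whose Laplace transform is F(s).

Complete the square in the denominator: s^2 + 8*s + 17 = (s + 4)^2 + 1^2.
Split the numerator to match: 2*s + 7 = 2·(s + 4) - 1·1.
Invert each term: 2·(s + 4)/((s + 4)^2 + 1) ↔ 2e^(-4t)cos(t); -1·1/((s + 4)^2 + 1) ↔ -e^(-4t)sin(t).

f(t) = -exp(-4*t)*sin(t) + 2*exp(-4*t)*cos(t)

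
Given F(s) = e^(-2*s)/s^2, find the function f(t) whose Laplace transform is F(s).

f(t) = Heaviside(t - 2)*(t - 2)

The factor e^(-2s) signals a time shift by c = 2 (second shifting theorem).
L{t} = 1!/s^2 = 1/s^2, so L^-1{s^(-2)} = t.
Hence the inverse is u(t - 2) times that function evaluated at t - 2.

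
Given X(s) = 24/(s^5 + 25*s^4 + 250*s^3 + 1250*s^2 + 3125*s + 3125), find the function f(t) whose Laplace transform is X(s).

f(t) = t^4*exp(-5*t)

Rewrite the denominator: s^5 + 25*s^4 + 250*s^3 + 1250*s^2 + 3125*s + 3125 = (s + 5)^5.
The form in (s + 5) signals a first-shifting-theorem factor e^(-5t).
Since L{t^4} = 4!/s^5 = 24/s^5, the inverse is t^4*exp(-5*t).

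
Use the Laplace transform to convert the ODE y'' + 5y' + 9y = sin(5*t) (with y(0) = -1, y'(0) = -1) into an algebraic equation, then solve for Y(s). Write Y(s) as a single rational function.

Y(s) = (-s^3 - 6*s^2 - 25*s - 145)/(s^4 + 5*s^3 + 34*s^2 + 125*s + 225)

Take the Laplace transform of both sides.
The derivative rules (L{y''} = s^2 Y - s·y(0) - y'(0) and L{y'} = sY - y(0), with y(0) = -1, y'(0) = -1) turn the left side into (s^2 + 5*s + 9)Y - (-s - 6).
The right side is L{sin(5*t)} = 5/(s^2 + 25).
So (s^2 + 5*s + 9)Y = 5/(s^2 + 25) + (-s - 6).
Isolate Y and clear denominators.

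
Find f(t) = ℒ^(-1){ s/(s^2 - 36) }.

f(t) = cosh(6*t)

Since L{cosh(6t)} = s/(s^2 - 36), the inverse is cosh(6*t).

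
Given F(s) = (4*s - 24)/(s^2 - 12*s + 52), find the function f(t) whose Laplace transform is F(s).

f(t) = 4*exp(6*t)*cos(4*t)

Rewrite the denominator: s^2 - 12*s + 52 = (s - 6)^2 + 16.
The form in (s - 6) signals a first-shifting-theorem factor e^(6t).
Since L{cos(4t)} = s/(s^2 + 16), the inverse is e^(6*t)*cos(4*t), scaled by 4.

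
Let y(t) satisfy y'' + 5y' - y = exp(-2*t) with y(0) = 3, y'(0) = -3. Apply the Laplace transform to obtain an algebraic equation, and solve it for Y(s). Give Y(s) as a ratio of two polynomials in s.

Laplace-transform each side.
With L{y''} = s^2 Y - s·y(0) - y'(0) and L{y'} = sY - y(0), with y(0) = 3, y'(0) = -3: the LHS transforms to (s^2 + 5*s - 1)Y - (3*s + 12).
The right side is L{exp(-2*t)} = 1/(s + 2).
So (s^2 + 5*s - 1)Y = 1/(s + 2) + (3*s + 12).
Divide through and combine into a single rational function.

Y(s) = (3*s^2 + 18*s + 25)/(s^3 + 7*s^2 + 9*s - 2)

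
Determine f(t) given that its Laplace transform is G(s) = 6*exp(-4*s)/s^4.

The factor e^(-4s) signals a time shift by c = 4 (second shifting theorem).
L{t^3} = 3!/s^4 = 6/s^4, so L^-1{6/s^4} = t^3.
Hence the inverse is u(t - 4) times that function evaluated at t - 4.

f(t) = Heaviside(t - 4)*((t - 4)^3)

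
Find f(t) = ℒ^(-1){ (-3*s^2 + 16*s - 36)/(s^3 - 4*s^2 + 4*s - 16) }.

Factor the denominator: s^3 - 4*s^2 + 4*s - 16 = (s - 4)*(s^2 + 4).
Partial fraction decomposition gives [-1/(s - 4)] + [-2*s/(s^2 + 4)] + [8/(s^2 + 4)].
Invert each term: -1/(s - 4) ↔ -e^(4t); -2·s/(s^2 + 4) ↔ -2cos(2t); 4·2/(s^2 + 4) ↔ 4sin(2t).

f(t) = -exp(4*t) + 4*sin(2*t) - 2*cos(2*t)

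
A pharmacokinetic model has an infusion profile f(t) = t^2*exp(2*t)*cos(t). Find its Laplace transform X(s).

X(s) = 2*(s - 2)*(s^2 - 4*s + 1)/(s^2 - 4*s + 5)^3

L{cos(t)} = s/(s^2 + 1).
Multiplying by e^(2t) shifts s → s - 2, so L{exp(2*t)*cos(t)} = (s - 2)/((s - 2)^2 + 1).
Then apply L{t^2·g(t)} = (-1)^2 d^2/ds^2[G(s)] with G(s) = (s - 2)/((s - 2)^2 + 1):
differentiating 2 times and applying the sign gives 2*(s - 2)*(s^2 - 4*s + 1)/(s^2 - 4*s + 5)^3.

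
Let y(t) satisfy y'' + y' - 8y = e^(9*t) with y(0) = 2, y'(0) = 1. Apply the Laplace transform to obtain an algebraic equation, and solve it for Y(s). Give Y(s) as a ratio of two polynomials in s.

Laplace-transform each side.
Using L{y''} = s^2 Y - s·y(0) - y'(0) and L{y'} = sY - y(0), with y(0) = 2, y'(0) = 1, the left side becomes (s^2 + s - 8)Y - (2*s + 3).
The right side is L{e^(9*t)} = 1/(s - 9).
So (s^2 + s - 8)Y = 1/(s - 9) + (2*s + 3).
Isolate Y and clear denominators.

Y(s) = (2*s^2 - 15*s - 26)/(s^3 - 8*s^2 - 17*s + 72)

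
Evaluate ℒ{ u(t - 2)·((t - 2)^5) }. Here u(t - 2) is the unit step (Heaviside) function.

By the second shifting theorem, L{u(t - c)·g(t - c)} = e^(-cs)·H(s) with c = 2 and H(s) = L{g(t)}.
L{t^5} = 5!/s^6 = 120/s^6.

120*exp(-2*s)/s^6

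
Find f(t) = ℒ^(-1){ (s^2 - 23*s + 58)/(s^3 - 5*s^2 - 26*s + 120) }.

Factor the denominator: s^3 - 5*s^2 - 26*s + 120 = (s - 6)*(s - 4)*(s + 5).
Partial fraction decomposition gives [2/(s + 5)] + [1/(s - 4)] + [-2/(s - 6)].
Invert each term: 2/(s + 5) ↔ 2e^(-5t); 1/(s - 4) ↔ e^(4t); -2/(s - 6) ↔ -2e^(6t).

f(t) = -2*exp(6*t) + exp(4*t) + 2*exp(-5*t)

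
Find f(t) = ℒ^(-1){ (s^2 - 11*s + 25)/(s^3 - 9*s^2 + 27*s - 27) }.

Factor the denominator: s^3 - 9*s^2 + 27*s - 27 = (s - 3)^3.
Partial fraction decomposition gives [1/(s - 3)] + [-5/(s - 3)^2] + [(s - 3)^(-3)].
Invert each term: 1/(s - 3) ↔ e^(3t); -5/(s - 3)^2 ↔ -5t·e^(3t); 1/(s - 3)^3 ↔ (1/2)t^2·e^(3t).

f(t) = t^2*exp(3*t)/2 - 5*t*exp(3*t) + exp(3*t)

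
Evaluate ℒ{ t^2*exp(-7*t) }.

2/(s + 7)^3

L{e^(-7t)} = 1/(s + 7).
Then apply L{t^2·g(t)} = (-1)^2 d^2/ds^2[G(s)] with G(s) = 1/(s + 7):
differentiating 2 times and applying the sign gives 2/(s + 7)^3.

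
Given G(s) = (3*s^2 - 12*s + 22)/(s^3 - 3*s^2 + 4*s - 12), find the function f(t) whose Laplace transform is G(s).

f(t) = exp(3*t) - 3*sin(2*t) + 2*cos(2*t)

Factor the denominator: s^3 - 3*s^2 + 4*s - 12 = (s - 3)*(s^2 + 4).
Partial fraction decomposition gives [1/(s - 3)] + [2*s/(s^2 + 4)] + [-6/(s^2 + 4)].
Invert each term: 1/(s - 3) ↔ e^(3t); 2·s/(s^2 + 4) ↔ 2cos(2t); -3·2/(s^2 + 4) ↔ -3sin(2t).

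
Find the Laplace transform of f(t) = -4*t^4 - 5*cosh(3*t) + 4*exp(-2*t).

The transform is linear, so treat each term independently.
(-4)·[L{t^4} = 4!/s^5 = 24/s^5]; (-5)·[L{cosh(3t)} = s/(s^2 - 9)]; (4)·[L{e^(-2t)} = 1/(s + 2)].

-5*s/(s^2 - 9) + 4/(s + 2) - 96/s^5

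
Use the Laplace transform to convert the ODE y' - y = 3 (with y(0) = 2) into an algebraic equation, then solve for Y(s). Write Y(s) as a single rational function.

Y(s) = (2*s + 3)/(s^2 - s)

Transform both sides with L{·}.
Using L{y'} = sY - y(0) = sY - 2, the left side becomes (s - 1)Y - (2).
The right side is L{3} = 3/s.
So (s - 1)Y = 3/s + (2).
Isolate Y and clear denominators.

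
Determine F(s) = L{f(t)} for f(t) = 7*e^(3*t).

L{7} = 7/s.
By the first shifting theorem, multiplying by e^(3t) replaces s with s - 3.

F(s) = 7/(s - 3)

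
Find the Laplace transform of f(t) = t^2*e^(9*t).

L{e^(9t)} = 1/(s - 9).
Then apply L{t^2·g(t)} = (-1)^2 d^2/ds^2[G(s)] with G(s) = 1/(s - 9):
differentiating 2 times and applying the sign gives 2/(s - 9)^3.

2/(s - 9)^3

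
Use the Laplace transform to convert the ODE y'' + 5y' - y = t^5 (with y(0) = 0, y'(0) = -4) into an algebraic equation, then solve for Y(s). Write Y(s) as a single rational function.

Take the Laplace transform of both sides.
With L{y''} = s^2 Y - s·y(0) - y'(0) and L{y'} = sY - y(0), with y(0) = 0, y'(0) = -4: the LHS transforms to (s^2 + 5*s - 1)Y - (-4).
The right side is L{t^5} = 120/s^6.
So (s^2 + 5*s - 1)Y = 120/s^6 + (-4).
Isolate Y and clear denominators.

Y(s) = (-4*s^6 + 120)/(s^8 + 5*s^7 - s^6)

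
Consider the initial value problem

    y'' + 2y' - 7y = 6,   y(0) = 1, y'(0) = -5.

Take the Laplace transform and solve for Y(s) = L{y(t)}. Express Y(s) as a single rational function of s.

Y(s) = (s^2 - 3*s + 6)/(s^3 + 2*s^2 - 7*s)

Laplace-transform each side.
Using L{y''} = s^2 Y - s·y(0) - y'(0) and L{y'} = sY - y(0), with y(0) = 1, y'(0) = -5, the left side becomes (s^2 + 2*s - 7)Y - (s - 3).
The right side is L{6} = 6/s.
So (s^2 + 2*s - 7)Y = 6/s + (s - 3).
Divide through and combine into a single rational function.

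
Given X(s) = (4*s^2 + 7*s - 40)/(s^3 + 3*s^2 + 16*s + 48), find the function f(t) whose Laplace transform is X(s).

Factor the denominator: s^3 + 3*s^2 + 16*s + 48 = (s + 3)*(s^2 + 16).
Partial fraction decomposition gives [-1/(s + 3)] + [5*s/(s^2 + 16)] + [-8/(s^2 + 16)].
Invert each term: -1/(s + 3) ↔ -e^(-3t); 5·s/(s^2 + 16) ↔ 5cos(4t); -2·4/(s^2 + 16) ↔ -2sin(4t).

f(t) = -2*sin(4*t) + 5*cos(4*t) - exp(-3*t)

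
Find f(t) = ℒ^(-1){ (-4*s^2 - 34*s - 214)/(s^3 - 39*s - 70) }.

f(t) = -6*exp(7*t) + 6*exp(-2*t) - 4*exp(-5*t)

Factor the denominator: s^3 - 39*s - 70 = (s - 7)*(s + 2)*(s + 5).
Partial fraction decomposition gives [-6/(s - 7)] + [6/(s + 2)] + [-4/(s + 5)].
Invert each term: -6/(s - 7) ↔ -6e^(7t); 6/(s + 2) ↔ 6e^(-2t); -4/(s + 5) ↔ -4e^(-5t).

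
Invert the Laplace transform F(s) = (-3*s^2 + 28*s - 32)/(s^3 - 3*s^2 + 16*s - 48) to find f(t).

Factor the denominator: s^3 - 3*s^2 + 16*s - 48 = (s - 3)*(s^2 + 16).
Partial fraction decomposition gives [1/(s - 3)] + [-4*s/(s^2 + 16)] + [16/(s^2 + 16)].
Invert each term: 1/(s - 3) ↔ e^(3t); -4·s/(s^2 + 16) ↔ -4cos(4t); 4·4/(s^2 + 16) ↔ 4sin(4t).

f(t) = exp(3*t) + 4*sin(4*t) - 4*cos(4*t)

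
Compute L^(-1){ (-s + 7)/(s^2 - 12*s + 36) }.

Factor the denominator: s^2 - 12*s + 36 = (s - 6)^2.
Partial fraction decomposition gives [-1/(s - 6)] + [(s - 6)^(-2)].
Invert each term: -1/(s - 6) ↔ -e^(6t); 1/(s - 6)^2 ↔ t·e^(6t).

t*exp(6*t) - exp(6*t)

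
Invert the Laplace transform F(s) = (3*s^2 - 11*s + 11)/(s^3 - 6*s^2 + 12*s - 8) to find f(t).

Factor the denominator: s^3 - 6*s^2 + 12*s - 8 = (s - 2)^3.
Partial fraction decomposition gives [3/(s - 2)] + [(s - 2)^(-2)] + [(s - 2)^(-3)].
Invert each term: 3/(s - 2) ↔ 3e^(2t); 1/(s - 2)^2 ↔ t·e^(2t); 1/(s - 2)^3 ↔ (1/2)t^2·e^(2t).

f(t) = t^2*exp(2*t)/2 + t*exp(2*t) + 3*exp(2*t)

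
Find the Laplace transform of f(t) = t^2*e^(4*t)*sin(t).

L{sin(t)} = 1/(s^2 + 1).
Multiplying by e^(4t) shifts s → s - 4, so L{e^(4*t)*sin(t)} = 1/((s - 4)^2 + 1).
Then apply L{t^2·g(t)} = (-1)^2 d^2/ds^2[G(s)] with G(s) = 1/((s - 4)^2 + 1):
differentiating 2 times and applying the sign gives 2*(3*s^2 - 24*s + 47)/(s^2 - 8*s + 17)^3.

2*(3*s^2 - 24*s + 47)/(s^2 - 8*s + 17)^3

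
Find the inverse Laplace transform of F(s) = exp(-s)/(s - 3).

Heaviside(t - 1)*(exp(3*t - 3))

The factor e^(-s) signals a time shift by c = 1 (second shifting theorem).
L{e^(3t)} = 1/(s - 3), so L^-1{1/(s - 3)} = exp(3*t).
Hence the inverse is u(t - 1) times that function evaluated at t - 1.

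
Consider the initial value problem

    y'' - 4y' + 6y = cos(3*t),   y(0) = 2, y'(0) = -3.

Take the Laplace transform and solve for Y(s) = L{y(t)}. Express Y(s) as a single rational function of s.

Laplace-transform each side.
Using L{y''} = s^2 Y - s·y(0) - y'(0) and L{y'} = sY - y(0), with y(0) = 2, y'(0) = -3, the left side becomes (s^2 - 4*s + 6)Y - (2*s - 11).
The right side is L{cos(3*t)} = s/(s^2 + 9).
So (s^2 - 4*s + 6)Y = s/(s^2 + 9) + (2*s - 11).
Divide through and combine into a single rational function.

Y(s) = (2*s^3 - 11*s^2 + 19*s - 99)/(s^4 - 4*s^3 + 15*s^2 - 36*s + 54)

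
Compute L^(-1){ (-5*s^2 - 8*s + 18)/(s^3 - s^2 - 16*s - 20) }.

-2*t*exp(-2*t) - 3*exp(5*t) - 2*exp(-2*t)

Factor the denominator: s^3 - s^2 - 16*s - 20 = (s - 5)*(s + 2)^2.
Partial fraction decomposition gives [-2/(s + 2)] + [-2/(s + 2)^2] + [-3/(s - 5)].
Invert each term: -2/(s + 2) ↔ -2e^(-2t); -2/(s + 2)^2 ↔ -2t·e^(-2t); -3/(s - 5) ↔ -3e^(5t).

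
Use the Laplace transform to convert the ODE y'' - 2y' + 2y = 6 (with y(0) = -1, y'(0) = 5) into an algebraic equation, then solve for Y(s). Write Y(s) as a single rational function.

Take the Laplace transform of both sides.
The derivative rules (L{y''} = s^2 Y - s·y(0) - y'(0) and L{y'} = sY - y(0), with y(0) = -1, y'(0) = 5) turn the left side into (s^2 - 2*s + 2)Y - (-s + 7).
The right side is L{6} = 6/s.
So (s^2 - 2*s + 2)Y = 6/s + (-s + 7).
Isolate Y and clear denominators.

Y(s) = (-s^2 + 7*s + 6)/(s^3 - 2*s^2 + 2*s)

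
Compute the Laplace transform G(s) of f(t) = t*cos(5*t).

L{cos(5t)} = s/(s^2 + 25).
Then apply L{t·g(t)} = -d/ds[H(s)] with H(s) = s/(s^2 + 25):
differentiating 1 time and applying the sign gives (s - 5)*(s + 5)/(s^2 + 25)^2.

G(s) = (s - 5)*(s + 5)/(s^2 + 25)^2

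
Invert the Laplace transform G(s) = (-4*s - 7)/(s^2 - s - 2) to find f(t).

Factor the denominator: s^2 - s - 2 = (s - 2)*(s + 1).
Partial fraction decomposition gives [-5/(s - 2)] + [1/(s + 1)].
Invert each term: -5/(s - 2) ↔ -5e^(2t); 1/(s + 1) ↔ e^(-t).

f(t) = -5*exp(2*t) + exp(-t)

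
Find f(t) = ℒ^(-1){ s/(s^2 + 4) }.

Since L{cos(2t)} = s/(s^2 + 4), the inverse is cos(2*t).

f(t) = cos(2*t)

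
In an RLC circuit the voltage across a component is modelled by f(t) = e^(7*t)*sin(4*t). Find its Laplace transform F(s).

F(s) = 4/((s - 7)^2 + 16)

L{sin(4t)} = 4/(s^2 + 16).
By the first shifting theorem, multiplying by e^(7t) replaces s with s - 7.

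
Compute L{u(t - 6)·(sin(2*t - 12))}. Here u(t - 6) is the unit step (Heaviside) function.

By the second shifting theorem, L{u(t - c)·g(t - c)} = e^(-cs)·H(s) with c = 6 and H(s) = L{g(t)}.
L{sin(2t)} = 2/(s^2 + 4).

2*exp(-6*s)/(s^2 + 4)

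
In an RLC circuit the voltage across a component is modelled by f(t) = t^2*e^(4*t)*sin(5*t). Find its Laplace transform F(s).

F(s) = 10*(3*s^2 - 24*s + 23)/(s^2 - 8*s + 41)^3

L{sin(5t)} = 5/(s^2 + 25).
Multiplying by e^(4t) shifts s → s - 4, so L{e^(4*t)*sin(5*t)} = 5/((s - 4)^2 + 25).
Then apply L{t^2·g(t)} = (-1)^2 d^2/ds^2[G(s)] with G(s) = 5/((s - 4)^2 + 25):
differentiating 2 times and applying the sign gives 10*(3*s^2 - 24*s + 23)/(s^2 - 8*s + 41)^3.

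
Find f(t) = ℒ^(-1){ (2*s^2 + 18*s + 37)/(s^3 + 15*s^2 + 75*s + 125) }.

f(t) = -3*t^2*exp(-5*t)/2 - 2*t*exp(-5*t) + 2*exp(-5*t)

Factor the denominator: s^3 + 15*s^2 + 75*s + 125 = (s + 5)^3.
Partial fraction decomposition gives [2/(s + 5)] + [-2/(s + 5)^2] + [-3/(s + 5)^3].
Invert each term: 2/(s + 5) ↔ 2e^(-5t); -2/(s + 5)^2 ↔ -2t·e^(-5t); -3/(s + 5)^3 ↔ (-3/2)t^2·e^(-5t).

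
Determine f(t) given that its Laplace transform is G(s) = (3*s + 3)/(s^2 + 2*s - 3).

f(t) = 3*exp(-t)*cosh(2*t)

Rewrite the denominator: s^2 + 2*s - 3 = (s + 1)^2 - 4.
The form in (s + 1) signals a first-shifting-theorem factor e^(-t).
Since L{cosh(2t)} = s/(s^2 - 4), the inverse is exp(-t)*cosh(2*t), scaled by 3.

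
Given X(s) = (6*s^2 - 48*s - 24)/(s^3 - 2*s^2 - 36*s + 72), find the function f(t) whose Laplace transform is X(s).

f(t) = -2*exp(6*t) + 3*exp(2*t) + 5*exp(-6*t)

Factor the denominator: s^3 - 2*s^2 - 36*s + 72 = (s - 6)*(s - 2)*(s + 6).
Partial fraction decomposition gives [5/(s + 6)] + [3/(s - 2)] + [-2/(s - 6)].
Invert each term: 5/(s + 6) ↔ 5e^(-6t); 3/(s - 2) ↔ 3e^(2t); -2/(s - 6) ↔ -2e^(6t).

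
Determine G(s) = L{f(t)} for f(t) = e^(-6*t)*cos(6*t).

L{cos(6t)} = s/(s^2 + 36).
By the first shifting theorem, multiplying by e^(-6t) replaces s with s + 6.

G(s) = (s + 6)/((s + 6)^2 + 36)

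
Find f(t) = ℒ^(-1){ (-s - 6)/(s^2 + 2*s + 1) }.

f(t) = -5*t*exp(-t) - exp(-t)

Factor the denominator: s^2 + 2*s + 1 = (s + 1)^2.
Partial fraction decomposition gives [-1/(s + 1)] + [-5/(s + 1)^2].
Invert each term: -1/(s + 1) ↔ -e^(-t); -5/(s + 1)^2 ↔ -5t·e^(-t).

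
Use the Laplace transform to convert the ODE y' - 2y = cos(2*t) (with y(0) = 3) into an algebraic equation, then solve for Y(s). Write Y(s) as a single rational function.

Y(s) = (3*s^2 + s + 12)/(s^3 - 2*s^2 + 4*s - 8)

Take the Laplace transform of both sides.
The derivative rules (L{y'} = sY - y(0) = sY - 3) turn the left side into (s - 2)Y - (3).
The right side is L{cos(2*t)} = s/(s^2 + 4).
So (s - 2)Y = s/(s^2 + 4) + (3).
Divide through and combine into a single rational function.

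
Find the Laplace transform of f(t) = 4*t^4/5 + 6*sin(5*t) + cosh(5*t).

s/(s^2 - 25) + 30/(s^2 + 25) + 96/(5*s^5)

The transform is linear, so treat each term independently.
L{cosh(5t)} = s/(s^2 - 25); (4/5)·[L{t^4} = 4!/s^5 = 24/s^5]; (6)·[L{sin(5t)} = 5/(s^2 + 25)].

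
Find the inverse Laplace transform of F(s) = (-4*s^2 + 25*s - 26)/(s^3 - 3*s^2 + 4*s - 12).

exp(3*t) + 5*sin(2*t) - 5*cos(2*t)

Factor the denominator: s^3 - 3*s^2 + 4*s - 12 = (s - 3)*(s^2 + 4).
Partial fraction decomposition gives [1/(s - 3)] + [-5*s/(s^2 + 4)] + [10/(s^2 + 4)].
Invert each term: 1/(s - 3) ↔ e^(3t); -5·s/(s^2 + 4) ↔ -5cos(2t); 5·2/(s^2 + 4) ↔ 5sin(2t).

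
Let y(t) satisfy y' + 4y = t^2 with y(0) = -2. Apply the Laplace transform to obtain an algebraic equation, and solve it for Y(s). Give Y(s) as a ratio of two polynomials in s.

Y(s) = (-2*s^3 + 2)/(s^4 + 4*s^3)

Apply the Laplace transform to the equation.
Using L{y'} = sY - y(0) = sY - (-2), the left side becomes (s + 4)Y - (-2).
The right side is L{t^2} = 2/s^3.
So (s + 4)Y = 2/s^3 + (-2).
Isolate Y and clear denominators.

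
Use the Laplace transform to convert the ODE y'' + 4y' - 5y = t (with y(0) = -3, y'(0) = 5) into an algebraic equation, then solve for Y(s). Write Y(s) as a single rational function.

Apply the Laplace transform to the equation.
The derivative rules (L{y''} = s^2 Y - s·y(0) - y'(0) and L{y'} = sY - y(0), with y(0) = -3, y'(0) = 5) turn the left side into (s^2 + 4*s - 5)Y - (-3*s - 7).
The right side is L{t} = s^(-2).
So (s^2 + 4*s - 5)Y = s^(-2) + (-3*s - 7).
Solve for Y(s) and write it as one ratio of polynomials.

Y(s) = (-3*s^3 - 7*s^2 + 1)/(s^4 + 4*s^3 - 5*s^2)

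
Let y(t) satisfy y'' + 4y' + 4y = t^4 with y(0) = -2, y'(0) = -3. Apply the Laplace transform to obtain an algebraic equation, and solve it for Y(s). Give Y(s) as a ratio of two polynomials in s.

Y(s) = (-2*s^6 - 11*s^5 + 24)/(s^7 + 4*s^6 + 4*s^5)

Laplace-transform each side.
The derivative rules (L{y''} = s^2 Y - s·y(0) - y'(0) and L{y'} = sY - y(0), with y(0) = -2, y'(0) = -3) turn the left side into (s^2 + 4*s + 4)Y - (-2*s - 11).
The right side is L{t^4} = 24/s^5.
So (s^2 + 4*s + 4)Y = 24/s^5 + (-2*s - 11).
Solve for Y(s) and write it as one ratio of polynomials.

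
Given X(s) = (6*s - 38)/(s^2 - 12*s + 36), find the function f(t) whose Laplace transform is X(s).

Factor the denominator: s^2 - 12*s + 36 = (s - 6)^2.
Partial fraction decomposition gives [6/(s - 6)] + [-2/(s - 6)^2].
Invert each term: 6/(s - 6) ↔ 6e^(6t); -2/(s - 6)^2 ↔ -2t·e^(6t).

f(t) = -2*t*exp(6*t) + 6*exp(6*t)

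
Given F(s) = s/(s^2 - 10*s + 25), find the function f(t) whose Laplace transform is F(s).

Factor the denominator: s^2 - 10*s + 25 = (s - 5)^2.
Partial fraction decomposition gives [1/(s - 5)] + [5/(s - 5)^2].
Invert each term: 1/(s - 5) ↔ e^(5t); 5/(s - 5)^2 ↔ 5t·e^(5t).

f(t) = 5*t*exp(5*t) + exp(5*t)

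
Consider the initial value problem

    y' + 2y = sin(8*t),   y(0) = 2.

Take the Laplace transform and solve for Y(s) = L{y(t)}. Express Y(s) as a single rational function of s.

Apply the Laplace transform to the equation.
The derivative rules (L{y'} = sY - y(0) = sY - 2) turn the left side into (s + 2)Y - (2).
The right side is L{sin(8*t)} = 8/(s^2 + 64).
So (s + 2)Y = 8/(s^2 + 64) + (2).
Isolate Y and clear denominators.

Y(s) = (2*s^2 + 136)/(s^3 + 2*s^2 + 64*s + 128)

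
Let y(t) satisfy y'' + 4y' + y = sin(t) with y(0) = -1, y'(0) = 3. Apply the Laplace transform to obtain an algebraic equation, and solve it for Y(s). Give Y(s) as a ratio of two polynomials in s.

Apply the Laplace transform to the equation.
Using L{y''} = s^2 Y - s·y(0) - y'(0) and L{y'} = sY - y(0), with y(0) = -1, y'(0) = 3, the left side becomes (s^2 + 4*s + 1)Y - (-s - 1).
The right side is L{sin(t)} = 1/(s^2 + 1).
So (s^2 + 4*s + 1)Y = 1/(s^2 + 1) + (-s - 1).
Isolate Y and clear denominators.

Y(s) = (-s^3 - s^2 - s)/(s^4 + 4*s^3 + 2*s^2 + 4*s + 1)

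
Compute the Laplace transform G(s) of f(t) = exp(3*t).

L{e^(3t)} = 1/(s - 3).

G(s) = 1/(s - 3)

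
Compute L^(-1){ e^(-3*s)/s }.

Heaviside(t - 3)

The factor e^(-3s) signals a time shift by c = 3 (second shifting theorem).
L{1} = 1/s, so L^-1{1/s} = 1.
Hence the inverse is u(t - 3) times that function evaluated at t - 3.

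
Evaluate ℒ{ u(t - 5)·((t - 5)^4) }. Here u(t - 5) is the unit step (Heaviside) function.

By the second shifting theorem, L{u(t - c)·g(t - c)} = e^(-cs)·G(s) with c = 5 and G(s) = L{g(t)}.
L{t^4} = 4!/s^5 = 24/s^5.

24*exp(-5*s)/s^5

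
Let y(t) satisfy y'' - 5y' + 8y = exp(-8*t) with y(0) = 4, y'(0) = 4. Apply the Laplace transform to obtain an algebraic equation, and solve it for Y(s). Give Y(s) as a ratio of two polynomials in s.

Apply the Laplace transform to the equation.
The derivative rules (L{y''} = s^2 Y - s·y(0) - y'(0) and L{y'} = sY - y(0), with y(0) = 4, y'(0) = 4) turn the left side into (s^2 - 5*s + 8)Y - (4*s - 16).
The right side is L{exp(-8*t)} = 1/(s + 8).
So (s^2 - 5*s + 8)Y = 1/(s + 8) + (4*s - 16).
Solve for Y(s) and write it as one ratio of polynomials.

Y(s) = (4*s^2 + 16*s - 127)/(s^3 + 3*s^2 - 32*s + 64)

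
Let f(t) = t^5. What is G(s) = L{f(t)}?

L{t^5} = 5!/s^6 = 120/s^6.

G(s) = 120/s^6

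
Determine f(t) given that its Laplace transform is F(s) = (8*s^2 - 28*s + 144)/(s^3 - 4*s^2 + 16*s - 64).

f(t) = 5*exp(4*t) - 4*sin(4*t) + 3*cos(4*t)

Factor the denominator: s^3 - 4*s^2 + 16*s - 64 = (s - 4)*(s^2 + 16).
Partial fraction decomposition gives [5/(s - 4)] + [3*s/(s^2 + 16)] + [-16/(s^2 + 16)].
Invert each term: 5/(s - 4) ↔ 5e^(4t); 3·s/(s^2 + 16) ↔ 3cos(4t); -4·4/(s^2 + 16) ↔ -4sin(4t).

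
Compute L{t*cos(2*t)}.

(s - 2)*(s + 2)/(s^2 + 4)^2

L{cos(2t)} = s/(s^2 + 4).
Then apply L{t·g(t)} = -d/ds[G(s)] with G(s) = s/(s^2 + 4):
differentiating 1 time and applying the sign gives (s - 2)*(s + 2)/(s^2 + 4)^2.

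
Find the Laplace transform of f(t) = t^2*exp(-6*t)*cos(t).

L{cos(t)} = s/(s^2 + 1).
Multiplying by e^(-6t) shifts s → s + 6, so L{exp(-6*t)*cos(t)} = (s + 6)/((s + 6)^2 + 1).
Then apply L{t^2·g(t)} = (-1)^2 d^2/ds^2[H(s)] with H(s) = (s + 6)/((s + 6)^2 + 1):
differentiating 2 times and applying the sign gives 2*(s + 6)*(s^2 + 12*s + 33)/(s^2 + 12*s + 37)^3.

2*(s + 6)*(s^2 + 12*s + 33)/(s^2 + 12*s + 37)^3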